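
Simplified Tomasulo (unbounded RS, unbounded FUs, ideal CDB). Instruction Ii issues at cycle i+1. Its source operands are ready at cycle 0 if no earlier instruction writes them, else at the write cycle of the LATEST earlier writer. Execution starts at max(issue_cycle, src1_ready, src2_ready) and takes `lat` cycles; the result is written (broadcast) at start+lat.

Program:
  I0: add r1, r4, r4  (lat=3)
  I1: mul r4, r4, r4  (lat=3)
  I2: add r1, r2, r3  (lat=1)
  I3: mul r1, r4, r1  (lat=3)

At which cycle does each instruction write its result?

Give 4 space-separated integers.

Answer: 4 5 4 8

Derivation:
I0 add r1: issue@1 deps=(None,None) exec_start@1 write@4
I1 mul r4: issue@2 deps=(None,None) exec_start@2 write@5
I2 add r1: issue@3 deps=(None,None) exec_start@3 write@4
I3 mul r1: issue@4 deps=(1,2) exec_start@5 write@8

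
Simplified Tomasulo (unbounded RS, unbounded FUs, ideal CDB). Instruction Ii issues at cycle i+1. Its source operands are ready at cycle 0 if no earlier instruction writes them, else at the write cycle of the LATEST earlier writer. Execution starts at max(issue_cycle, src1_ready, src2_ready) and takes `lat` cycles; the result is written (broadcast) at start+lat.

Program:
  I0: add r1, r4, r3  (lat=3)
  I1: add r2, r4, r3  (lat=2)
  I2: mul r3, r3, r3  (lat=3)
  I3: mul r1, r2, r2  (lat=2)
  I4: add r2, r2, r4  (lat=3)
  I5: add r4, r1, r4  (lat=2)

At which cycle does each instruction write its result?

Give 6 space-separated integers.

I0 add r1: issue@1 deps=(None,None) exec_start@1 write@4
I1 add r2: issue@2 deps=(None,None) exec_start@2 write@4
I2 mul r3: issue@3 deps=(None,None) exec_start@3 write@6
I3 mul r1: issue@4 deps=(1,1) exec_start@4 write@6
I4 add r2: issue@5 deps=(1,None) exec_start@5 write@8
I5 add r4: issue@6 deps=(3,None) exec_start@6 write@8

Answer: 4 4 6 6 8 8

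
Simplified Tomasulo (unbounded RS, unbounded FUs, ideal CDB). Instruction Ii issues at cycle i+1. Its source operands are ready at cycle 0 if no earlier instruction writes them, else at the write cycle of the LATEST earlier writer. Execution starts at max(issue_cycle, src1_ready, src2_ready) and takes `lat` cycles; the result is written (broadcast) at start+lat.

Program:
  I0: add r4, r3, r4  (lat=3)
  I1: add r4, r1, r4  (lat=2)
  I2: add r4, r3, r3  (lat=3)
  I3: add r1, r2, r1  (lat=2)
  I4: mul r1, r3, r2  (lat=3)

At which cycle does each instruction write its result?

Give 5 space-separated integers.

Answer: 4 6 6 6 8

Derivation:
I0 add r4: issue@1 deps=(None,None) exec_start@1 write@4
I1 add r4: issue@2 deps=(None,0) exec_start@4 write@6
I2 add r4: issue@3 deps=(None,None) exec_start@3 write@6
I3 add r1: issue@4 deps=(None,None) exec_start@4 write@6
I4 mul r1: issue@5 deps=(None,None) exec_start@5 write@8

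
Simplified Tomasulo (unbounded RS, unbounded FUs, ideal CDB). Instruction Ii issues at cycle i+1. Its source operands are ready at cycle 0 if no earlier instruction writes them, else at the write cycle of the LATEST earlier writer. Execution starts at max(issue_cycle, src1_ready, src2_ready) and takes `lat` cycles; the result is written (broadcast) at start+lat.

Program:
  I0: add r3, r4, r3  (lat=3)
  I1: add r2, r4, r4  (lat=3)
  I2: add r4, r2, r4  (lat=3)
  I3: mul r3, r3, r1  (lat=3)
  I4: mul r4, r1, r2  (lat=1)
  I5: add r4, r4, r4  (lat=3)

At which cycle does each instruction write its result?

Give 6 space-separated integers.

I0 add r3: issue@1 deps=(None,None) exec_start@1 write@4
I1 add r2: issue@2 deps=(None,None) exec_start@2 write@5
I2 add r4: issue@3 deps=(1,None) exec_start@5 write@8
I3 mul r3: issue@4 deps=(0,None) exec_start@4 write@7
I4 mul r4: issue@5 deps=(None,1) exec_start@5 write@6
I5 add r4: issue@6 deps=(4,4) exec_start@6 write@9

Answer: 4 5 8 7 6 9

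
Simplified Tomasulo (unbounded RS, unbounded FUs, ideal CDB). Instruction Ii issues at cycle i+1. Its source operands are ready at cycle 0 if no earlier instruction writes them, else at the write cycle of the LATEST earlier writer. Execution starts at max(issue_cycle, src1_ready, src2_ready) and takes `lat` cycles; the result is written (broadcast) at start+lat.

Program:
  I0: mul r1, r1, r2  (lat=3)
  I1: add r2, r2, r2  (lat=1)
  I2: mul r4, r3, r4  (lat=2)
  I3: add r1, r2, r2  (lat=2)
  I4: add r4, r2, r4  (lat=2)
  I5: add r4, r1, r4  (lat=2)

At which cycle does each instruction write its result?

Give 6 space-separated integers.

Answer: 4 3 5 6 7 9

Derivation:
I0 mul r1: issue@1 deps=(None,None) exec_start@1 write@4
I1 add r2: issue@2 deps=(None,None) exec_start@2 write@3
I2 mul r4: issue@3 deps=(None,None) exec_start@3 write@5
I3 add r1: issue@4 deps=(1,1) exec_start@4 write@6
I4 add r4: issue@5 deps=(1,2) exec_start@5 write@7
I5 add r4: issue@6 deps=(3,4) exec_start@7 write@9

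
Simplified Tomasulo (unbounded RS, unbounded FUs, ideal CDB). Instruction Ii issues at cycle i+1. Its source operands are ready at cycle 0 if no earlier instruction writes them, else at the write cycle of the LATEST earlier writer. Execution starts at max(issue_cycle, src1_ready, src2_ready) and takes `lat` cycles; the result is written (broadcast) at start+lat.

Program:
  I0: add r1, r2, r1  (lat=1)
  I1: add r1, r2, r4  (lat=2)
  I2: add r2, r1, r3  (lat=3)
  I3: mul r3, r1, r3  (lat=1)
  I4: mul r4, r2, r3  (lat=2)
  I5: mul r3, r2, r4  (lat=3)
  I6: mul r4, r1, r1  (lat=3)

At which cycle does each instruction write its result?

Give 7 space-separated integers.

I0 add r1: issue@1 deps=(None,None) exec_start@1 write@2
I1 add r1: issue@2 deps=(None,None) exec_start@2 write@4
I2 add r2: issue@3 deps=(1,None) exec_start@4 write@7
I3 mul r3: issue@4 deps=(1,None) exec_start@4 write@5
I4 mul r4: issue@5 deps=(2,3) exec_start@7 write@9
I5 mul r3: issue@6 deps=(2,4) exec_start@9 write@12
I6 mul r4: issue@7 deps=(1,1) exec_start@7 write@10

Answer: 2 4 7 5 9 12 10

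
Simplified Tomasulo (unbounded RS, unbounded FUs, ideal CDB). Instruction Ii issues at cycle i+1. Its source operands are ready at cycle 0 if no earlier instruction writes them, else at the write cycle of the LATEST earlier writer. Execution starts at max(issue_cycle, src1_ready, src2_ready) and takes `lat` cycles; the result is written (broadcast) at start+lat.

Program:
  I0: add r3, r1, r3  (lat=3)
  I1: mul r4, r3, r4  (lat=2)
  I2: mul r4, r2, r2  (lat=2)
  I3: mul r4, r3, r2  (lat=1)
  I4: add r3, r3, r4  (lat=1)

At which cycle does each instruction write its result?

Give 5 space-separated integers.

I0 add r3: issue@1 deps=(None,None) exec_start@1 write@4
I1 mul r4: issue@2 deps=(0,None) exec_start@4 write@6
I2 mul r4: issue@3 deps=(None,None) exec_start@3 write@5
I3 mul r4: issue@4 deps=(0,None) exec_start@4 write@5
I4 add r3: issue@5 deps=(0,3) exec_start@5 write@6

Answer: 4 6 5 5 6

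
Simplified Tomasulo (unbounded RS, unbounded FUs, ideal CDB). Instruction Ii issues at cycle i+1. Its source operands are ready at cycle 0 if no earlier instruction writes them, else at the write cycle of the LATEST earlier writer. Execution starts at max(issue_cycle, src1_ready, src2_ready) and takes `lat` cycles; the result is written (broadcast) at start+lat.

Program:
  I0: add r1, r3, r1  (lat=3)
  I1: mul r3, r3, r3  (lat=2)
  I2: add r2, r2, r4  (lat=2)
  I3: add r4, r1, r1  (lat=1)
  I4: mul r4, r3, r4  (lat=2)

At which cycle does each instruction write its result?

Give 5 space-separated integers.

Answer: 4 4 5 5 7

Derivation:
I0 add r1: issue@1 deps=(None,None) exec_start@1 write@4
I1 mul r3: issue@2 deps=(None,None) exec_start@2 write@4
I2 add r2: issue@3 deps=(None,None) exec_start@3 write@5
I3 add r4: issue@4 deps=(0,0) exec_start@4 write@5
I4 mul r4: issue@5 deps=(1,3) exec_start@5 write@7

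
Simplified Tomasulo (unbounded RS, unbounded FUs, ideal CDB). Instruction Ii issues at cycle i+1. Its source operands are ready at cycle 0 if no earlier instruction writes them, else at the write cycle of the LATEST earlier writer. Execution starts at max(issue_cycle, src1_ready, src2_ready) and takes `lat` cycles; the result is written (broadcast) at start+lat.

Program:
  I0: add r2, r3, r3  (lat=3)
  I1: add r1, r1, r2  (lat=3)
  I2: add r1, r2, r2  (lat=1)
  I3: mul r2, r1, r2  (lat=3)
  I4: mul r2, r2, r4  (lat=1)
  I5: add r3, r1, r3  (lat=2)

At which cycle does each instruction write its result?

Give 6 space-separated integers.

Answer: 4 7 5 8 9 8

Derivation:
I0 add r2: issue@1 deps=(None,None) exec_start@1 write@4
I1 add r1: issue@2 deps=(None,0) exec_start@4 write@7
I2 add r1: issue@3 deps=(0,0) exec_start@4 write@5
I3 mul r2: issue@4 deps=(2,0) exec_start@5 write@8
I4 mul r2: issue@5 deps=(3,None) exec_start@8 write@9
I5 add r3: issue@6 deps=(2,None) exec_start@6 write@8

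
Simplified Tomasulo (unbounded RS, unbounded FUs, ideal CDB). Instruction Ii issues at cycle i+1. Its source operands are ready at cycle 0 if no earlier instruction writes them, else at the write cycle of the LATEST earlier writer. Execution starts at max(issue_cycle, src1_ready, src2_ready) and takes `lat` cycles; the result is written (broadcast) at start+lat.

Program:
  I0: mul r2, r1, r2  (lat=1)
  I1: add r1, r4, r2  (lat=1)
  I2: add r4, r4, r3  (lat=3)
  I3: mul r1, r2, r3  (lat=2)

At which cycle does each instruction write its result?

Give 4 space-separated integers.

I0 mul r2: issue@1 deps=(None,None) exec_start@1 write@2
I1 add r1: issue@2 deps=(None,0) exec_start@2 write@3
I2 add r4: issue@3 deps=(None,None) exec_start@3 write@6
I3 mul r1: issue@4 deps=(0,None) exec_start@4 write@6

Answer: 2 3 6 6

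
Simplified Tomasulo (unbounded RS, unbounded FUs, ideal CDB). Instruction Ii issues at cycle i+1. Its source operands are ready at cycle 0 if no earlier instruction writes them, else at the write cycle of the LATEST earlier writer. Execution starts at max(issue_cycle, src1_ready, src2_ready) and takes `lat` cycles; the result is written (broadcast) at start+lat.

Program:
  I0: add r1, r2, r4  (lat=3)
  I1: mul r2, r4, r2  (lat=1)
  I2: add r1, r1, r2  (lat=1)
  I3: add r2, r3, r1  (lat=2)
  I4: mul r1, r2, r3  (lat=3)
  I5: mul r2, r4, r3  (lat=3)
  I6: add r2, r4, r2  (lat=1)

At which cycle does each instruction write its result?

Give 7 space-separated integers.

I0 add r1: issue@1 deps=(None,None) exec_start@1 write@4
I1 mul r2: issue@2 deps=(None,None) exec_start@2 write@3
I2 add r1: issue@3 deps=(0,1) exec_start@4 write@5
I3 add r2: issue@4 deps=(None,2) exec_start@5 write@7
I4 mul r1: issue@5 deps=(3,None) exec_start@7 write@10
I5 mul r2: issue@6 deps=(None,None) exec_start@6 write@9
I6 add r2: issue@7 deps=(None,5) exec_start@9 write@10

Answer: 4 3 5 7 10 9 10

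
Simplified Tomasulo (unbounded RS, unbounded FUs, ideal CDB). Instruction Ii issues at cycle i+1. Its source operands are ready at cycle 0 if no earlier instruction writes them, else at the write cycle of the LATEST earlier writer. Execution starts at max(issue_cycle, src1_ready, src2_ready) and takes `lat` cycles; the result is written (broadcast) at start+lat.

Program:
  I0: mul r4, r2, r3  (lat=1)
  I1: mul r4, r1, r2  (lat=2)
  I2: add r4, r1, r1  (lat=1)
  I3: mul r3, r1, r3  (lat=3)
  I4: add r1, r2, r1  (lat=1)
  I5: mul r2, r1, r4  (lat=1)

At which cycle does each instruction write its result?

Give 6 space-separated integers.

Answer: 2 4 4 7 6 7

Derivation:
I0 mul r4: issue@1 deps=(None,None) exec_start@1 write@2
I1 mul r4: issue@2 deps=(None,None) exec_start@2 write@4
I2 add r4: issue@3 deps=(None,None) exec_start@3 write@4
I3 mul r3: issue@4 deps=(None,None) exec_start@4 write@7
I4 add r1: issue@5 deps=(None,None) exec_start@5 write@6
I5 mul r2: issue@6 deps=(4,2) exec_start@6 write@7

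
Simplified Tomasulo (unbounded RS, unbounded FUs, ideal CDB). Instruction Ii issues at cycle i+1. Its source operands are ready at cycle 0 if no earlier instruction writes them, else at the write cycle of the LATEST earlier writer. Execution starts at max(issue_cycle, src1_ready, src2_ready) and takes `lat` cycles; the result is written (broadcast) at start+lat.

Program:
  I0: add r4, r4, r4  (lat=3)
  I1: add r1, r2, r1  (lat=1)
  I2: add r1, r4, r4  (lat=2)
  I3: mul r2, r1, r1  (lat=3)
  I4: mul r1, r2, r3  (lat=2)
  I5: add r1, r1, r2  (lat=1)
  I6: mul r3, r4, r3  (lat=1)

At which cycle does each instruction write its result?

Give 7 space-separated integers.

I0 add r4: issue@1 deps=(None,None) exec_start@1 write@4
I1 add r1: issue@2 deps=(None,None) exec_start@2 write@3
I2 add r1: issue@3 deps=(0,0) exec_start@4 write@6
I3 mul r2: issue@4 deps=(2,2) exec_start@6 write@9
I4 mul r1: issue@5 deps=(3,None) exec_start@9 write@11
I5 add r1: issue@6 deps=(4,3) exec_start@11 write@12
I6 mul r3: issue@7 deps=(0,None) exec_start@7 write@8

Answer: 4 3 6 9 11 12 8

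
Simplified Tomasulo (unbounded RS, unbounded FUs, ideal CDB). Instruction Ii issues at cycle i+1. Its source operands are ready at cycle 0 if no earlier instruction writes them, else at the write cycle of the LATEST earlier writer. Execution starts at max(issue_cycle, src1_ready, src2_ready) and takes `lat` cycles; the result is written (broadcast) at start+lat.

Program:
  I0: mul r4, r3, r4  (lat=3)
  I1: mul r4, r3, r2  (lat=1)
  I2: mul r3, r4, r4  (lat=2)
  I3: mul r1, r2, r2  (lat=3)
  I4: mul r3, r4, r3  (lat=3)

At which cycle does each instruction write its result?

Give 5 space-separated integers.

Answer: 4 3 5 7 8

Derivation:
I0 mul r4: issue@1 deps=(None,None) exec_start@1 write@4
I1 mul r4: issue@2 deps=(None,None) exec_start@2 write@3
I2 mul r3: issue@3 deps=(1,1) exec_start@3 write@5
I3 mul r1: issue@4 deps=(None,None) exec_start@4 write@7
I4 mul r3: issue@5 deps=(1,2) exec_start@5 write@8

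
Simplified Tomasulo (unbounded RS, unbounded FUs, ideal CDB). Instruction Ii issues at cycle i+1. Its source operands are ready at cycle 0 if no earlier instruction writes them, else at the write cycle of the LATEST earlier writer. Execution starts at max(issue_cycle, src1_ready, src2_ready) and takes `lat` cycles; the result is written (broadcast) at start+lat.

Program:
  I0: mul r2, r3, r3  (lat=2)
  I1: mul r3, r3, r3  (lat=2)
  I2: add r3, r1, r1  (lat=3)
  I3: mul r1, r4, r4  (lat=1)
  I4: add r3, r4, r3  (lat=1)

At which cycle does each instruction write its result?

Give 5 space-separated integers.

Answer: 3 4 6 5 7

Derivation:
I0 mul r2: issue@1 deps=(None,None) exec_start@1 write@3
I1 mul r3: issue@2 deps=(None,None) exec_start@2 write@4
I2 add r3: issue@3 deps=(None,None) exec_start@3 write@6
I3 mul r1: issue@4 deps=(None,None) exec_start@4 write@5
I4 add r3: issue@5 deps=(None,2) exec_start@6 write@7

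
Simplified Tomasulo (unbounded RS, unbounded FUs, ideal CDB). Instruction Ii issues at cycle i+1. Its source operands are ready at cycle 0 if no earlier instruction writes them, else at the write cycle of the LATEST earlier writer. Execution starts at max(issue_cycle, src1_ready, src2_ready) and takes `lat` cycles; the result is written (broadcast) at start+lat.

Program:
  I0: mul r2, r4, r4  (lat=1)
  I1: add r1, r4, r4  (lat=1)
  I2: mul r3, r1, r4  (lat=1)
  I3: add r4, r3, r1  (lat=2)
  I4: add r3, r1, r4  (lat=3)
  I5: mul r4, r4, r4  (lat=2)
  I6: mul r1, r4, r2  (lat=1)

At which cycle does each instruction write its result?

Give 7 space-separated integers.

Answer: 2 3 4 6 9 8 9

Derivation:
I0 mul r2: issue@1 deps=(None,None) exec_start@1 write@2
I1 add r1: issue@2 deps=(None,None) exec_start@2 write@3
I2 mul r3: issue@3 deps=(1,None) exec_start@3 write@4
I3 add r4: issue@4 deps=(2,1) exec_start@4 write@6
I4 add r3: issue@5 deps=(1,3) exec_start@6 write@9
I5 mul r4: issue@6 deps=(3,3) exec_start@6 write@8
I6 mul r1: issue@7 deps=(5,0) exec_start@8 write@9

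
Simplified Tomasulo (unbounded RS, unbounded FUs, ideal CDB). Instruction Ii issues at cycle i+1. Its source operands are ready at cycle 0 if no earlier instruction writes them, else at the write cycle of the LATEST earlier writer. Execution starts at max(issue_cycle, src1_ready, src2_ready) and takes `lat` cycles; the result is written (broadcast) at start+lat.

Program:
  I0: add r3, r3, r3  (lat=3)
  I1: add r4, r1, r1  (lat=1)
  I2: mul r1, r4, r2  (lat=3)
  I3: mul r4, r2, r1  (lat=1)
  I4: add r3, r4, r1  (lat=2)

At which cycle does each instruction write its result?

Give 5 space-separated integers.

Answer: 4 3 6 7 9

Derivation:
I0 add r3: issue@1 deps=(None,None) exec_start@1 write@4
I1 add r4: issue@2 deps=(None,None) exec_start@2 write@3
I2 mul r1: issue@3 deps=(1,None) exec_start@3 write@6
I3 mul r4: issue@4 deps=(None,2) exec_start@6 write@7
I4 add r3: issue@5 deps=(3,2) exec_start@7 write@9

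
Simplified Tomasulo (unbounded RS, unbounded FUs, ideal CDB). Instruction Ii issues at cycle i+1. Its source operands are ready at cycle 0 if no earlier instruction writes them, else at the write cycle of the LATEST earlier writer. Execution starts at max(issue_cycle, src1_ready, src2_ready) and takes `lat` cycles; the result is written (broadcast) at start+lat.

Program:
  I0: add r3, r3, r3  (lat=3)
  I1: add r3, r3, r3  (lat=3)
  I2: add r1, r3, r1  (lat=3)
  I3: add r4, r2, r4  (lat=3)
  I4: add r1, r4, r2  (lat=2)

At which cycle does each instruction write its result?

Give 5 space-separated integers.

I0 add r3: issue@1 deps=(None,None) exec_start@1 write@4
I1 add r3: issue@2 deps=(0,0) exec_start@4 write@7
I2 add r1: issue@3 deps=(1,None) exec_start@7 write@10
I3 add r4: issue@4 deps=(None,None) exec_start@4 write@7
I4 add r1: issue@5 deps=(3,None) exec_start@7 write@9

Answer: 4 7 10 7 9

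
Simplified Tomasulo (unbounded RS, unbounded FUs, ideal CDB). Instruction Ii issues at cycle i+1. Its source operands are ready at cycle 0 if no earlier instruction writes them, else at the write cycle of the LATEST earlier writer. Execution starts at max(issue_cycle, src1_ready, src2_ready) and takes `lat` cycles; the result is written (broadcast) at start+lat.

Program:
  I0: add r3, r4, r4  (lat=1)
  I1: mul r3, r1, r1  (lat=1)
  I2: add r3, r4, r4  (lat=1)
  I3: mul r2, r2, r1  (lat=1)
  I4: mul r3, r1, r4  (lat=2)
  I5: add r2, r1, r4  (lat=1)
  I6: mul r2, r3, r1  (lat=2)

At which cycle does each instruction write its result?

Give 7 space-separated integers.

I0 add r3: issue@1 deps=(None,None) exec_start@1 write@2
I1 mul r3: issue@2 deps=(None,None) exec_start@2 write@3
I2 add r3: issue@3 deps=(None,None) exec_start@3 write@4
I3 mul r2: issue@4 deps=(None,None) exec_start@4 write@5
I4 mul r3: issue@5 deps=(None,None) exec_start@5 write@7
I5 add r2: issue@6 deps=(None,None) exec_start@6 write@7
I6 mul r2: issue@7 deps=(4,None) exec_start@7 write@9

Answer: 2 3 4 5 7 7 9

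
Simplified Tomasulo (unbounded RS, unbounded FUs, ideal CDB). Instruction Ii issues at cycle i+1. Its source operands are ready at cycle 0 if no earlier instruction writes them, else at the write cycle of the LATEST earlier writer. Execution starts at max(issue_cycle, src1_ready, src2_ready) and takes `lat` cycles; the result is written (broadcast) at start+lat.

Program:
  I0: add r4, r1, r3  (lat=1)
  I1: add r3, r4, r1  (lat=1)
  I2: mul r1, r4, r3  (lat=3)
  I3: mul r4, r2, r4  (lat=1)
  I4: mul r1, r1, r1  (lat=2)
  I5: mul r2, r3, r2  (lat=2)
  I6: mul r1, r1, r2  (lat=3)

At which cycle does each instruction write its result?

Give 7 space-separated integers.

Answer: 2 3 6 5 8 8 11

Derivation:
I0 add r4: issue@1 deps=(None,None) exec_start@1 write@2
I1 add r3: issue@2 deps=(0,None) exec_start@2 write@3
I2 mul r1: issue@3 deps=(0,1) exec_start@3 write@6
I3 mul r4: issue@4 deps=(None,0) exec_start@4 write@5
I4 mul r1: issue@5 deps=(2,2) exec_start@6 write@8
I5 mul r2: issue@6 deps=(1,None) exec_start@6 write@8
I6 mul r1: issue@7 deps=(4,5) exec_start@8 write@11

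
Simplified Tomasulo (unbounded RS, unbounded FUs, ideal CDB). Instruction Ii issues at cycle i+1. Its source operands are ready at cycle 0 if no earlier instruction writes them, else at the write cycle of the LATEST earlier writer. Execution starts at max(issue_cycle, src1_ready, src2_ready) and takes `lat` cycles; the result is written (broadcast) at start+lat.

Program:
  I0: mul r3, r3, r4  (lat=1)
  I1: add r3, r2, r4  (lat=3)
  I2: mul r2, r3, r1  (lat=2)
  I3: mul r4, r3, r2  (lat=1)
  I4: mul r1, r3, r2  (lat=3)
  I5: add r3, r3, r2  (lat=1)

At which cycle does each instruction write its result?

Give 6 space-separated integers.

Answer: 2 5 7 8 10 8

Derivation:
I0 mul r3: issue@1 deps=(None,None) exec_start@1 write@2
I1 add r3: issue@2 deps=(None,None) exec_start@2 write@5
I2 mul r2: issue@3 deps=(1,None) exec_start@5 write@7
I3 mul r4: issue@4 deps=(1,2) exec_start@7 write@8
I4 mul r1: issue@5 deps=(1,2) exec_start@7 write@10
I5 add r3: issue@6 deps=(1,2) exec_start@7 write@8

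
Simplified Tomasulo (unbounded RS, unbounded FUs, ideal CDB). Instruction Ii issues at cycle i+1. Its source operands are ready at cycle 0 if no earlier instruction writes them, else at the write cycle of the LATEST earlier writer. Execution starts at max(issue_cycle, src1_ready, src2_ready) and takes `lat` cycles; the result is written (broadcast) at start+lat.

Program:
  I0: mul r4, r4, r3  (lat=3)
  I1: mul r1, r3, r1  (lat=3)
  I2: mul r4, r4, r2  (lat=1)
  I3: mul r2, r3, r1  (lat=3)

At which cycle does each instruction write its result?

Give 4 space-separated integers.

I0 mul r4: issue@1 deps=(None,None) exec_start@1 write@4
I1 mul r1: issue@2 deps=(None,None) exec_start@2 write@5
I2 mul r4: issue@3 deps=(0,None) exec_start@4 write@5
I3 mul r2: issue@4 deps=(None,1) exec_start@5 write@8

Answer: 4 5 5 8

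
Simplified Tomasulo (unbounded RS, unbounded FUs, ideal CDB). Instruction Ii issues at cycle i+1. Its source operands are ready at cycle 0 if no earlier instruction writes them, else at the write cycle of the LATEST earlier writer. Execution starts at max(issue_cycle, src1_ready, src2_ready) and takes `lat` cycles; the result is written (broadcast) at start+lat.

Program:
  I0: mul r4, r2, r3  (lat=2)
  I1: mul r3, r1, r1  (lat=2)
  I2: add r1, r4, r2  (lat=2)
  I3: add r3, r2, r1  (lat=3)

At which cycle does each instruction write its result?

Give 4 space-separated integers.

I0 mul r4: issue@1 deps=(None,None) exec_start@1 write@3
I1 mul r3: issue@2 deps=(None,None) exec_start@2 write@4
I2 add r1: issue@3 deps=(0,None) exec_start@3 write@5
I3 add r3: issue@4 deps=(None,2) exec_start@5 write@8

Answer: 3 4 5 8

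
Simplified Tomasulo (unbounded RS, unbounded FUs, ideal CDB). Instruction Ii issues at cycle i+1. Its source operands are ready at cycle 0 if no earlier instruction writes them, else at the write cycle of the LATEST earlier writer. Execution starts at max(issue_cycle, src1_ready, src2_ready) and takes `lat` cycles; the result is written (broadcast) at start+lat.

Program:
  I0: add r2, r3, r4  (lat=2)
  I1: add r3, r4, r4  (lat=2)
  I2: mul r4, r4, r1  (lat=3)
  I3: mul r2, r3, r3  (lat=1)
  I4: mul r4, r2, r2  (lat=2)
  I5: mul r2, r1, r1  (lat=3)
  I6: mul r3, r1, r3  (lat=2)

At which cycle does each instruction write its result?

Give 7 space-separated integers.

Answer: 3 4 6 5 7 9 9

Derivation:
I0 add r2: issue@1 deps=(None,None) exec_start@1 write@3
I1 add r3: issue@2 deps=(None,None) exec_start@2 write@4
I2 mul r4: issue@3 deps=(None,None) exec_start@3 write@6
I3 mul r2: issue@4 deps=(1,1) exec_start@4 write@5
I4 mul r4: issue@5 deps=(3,3) exec_start@5 write@7
I5 mul r2: issue@6 deps=(None,None) exec_start@6 write@9
I6 mul r3: issue@7 deps=(None,1) exec_start@7 write@9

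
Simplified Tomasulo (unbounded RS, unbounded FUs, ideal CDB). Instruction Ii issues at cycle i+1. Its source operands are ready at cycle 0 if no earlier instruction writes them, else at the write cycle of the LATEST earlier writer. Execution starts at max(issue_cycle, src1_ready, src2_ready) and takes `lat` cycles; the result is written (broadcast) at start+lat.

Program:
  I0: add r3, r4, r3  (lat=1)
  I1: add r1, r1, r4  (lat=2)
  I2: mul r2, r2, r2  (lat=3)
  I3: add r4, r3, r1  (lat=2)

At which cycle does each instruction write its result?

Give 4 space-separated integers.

Answer: 2 4 6 6

Derivation:
I0 add r3: issue@1 deps=(None,None) exec_start@1 write@2
I1 add r1: issue@2 deps=(None,None) exec_start@2 write@4
I2 mul r2: issue@3 deps=(None,None) exec_start@3 write@6
I3 add r4: issue@4 deps=(0,1) exec_start@4 write@6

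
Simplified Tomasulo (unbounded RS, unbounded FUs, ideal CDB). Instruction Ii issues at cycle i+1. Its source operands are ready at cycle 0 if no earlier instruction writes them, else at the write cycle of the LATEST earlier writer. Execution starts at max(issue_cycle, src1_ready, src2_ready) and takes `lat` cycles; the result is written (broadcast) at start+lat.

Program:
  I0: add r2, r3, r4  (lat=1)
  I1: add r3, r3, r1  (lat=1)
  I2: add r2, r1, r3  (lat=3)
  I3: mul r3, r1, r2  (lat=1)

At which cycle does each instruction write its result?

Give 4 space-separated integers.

Answer: 2 3 6 7

Derivation:
I0 add r2: issue@1 deps=(None,None) exec_start@1 write@2
I1 add r3: issue@2 deps=(None,None) exec_start@2 write@3
I2 add r2: issue@3 deps=(None,1) exec_start@3 write@6
I3 mul r3: issue@4 deps=(None,2) exec_start@6 write@7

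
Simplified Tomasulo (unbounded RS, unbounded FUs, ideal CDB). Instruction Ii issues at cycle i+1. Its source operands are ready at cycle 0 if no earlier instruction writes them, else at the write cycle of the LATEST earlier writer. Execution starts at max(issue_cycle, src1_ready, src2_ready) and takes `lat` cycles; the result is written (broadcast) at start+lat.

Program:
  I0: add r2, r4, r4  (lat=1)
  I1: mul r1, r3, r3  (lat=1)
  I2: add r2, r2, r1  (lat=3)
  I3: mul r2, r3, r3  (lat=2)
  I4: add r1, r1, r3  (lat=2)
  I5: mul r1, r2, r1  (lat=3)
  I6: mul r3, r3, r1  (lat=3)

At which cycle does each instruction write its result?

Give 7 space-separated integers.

Answer: 2 3 6 6 7 10 13

Derivation:
I0 add r2: issue@1 deps=(None,None) exec_start@1 write@2
I1 mul r1: issue@2 deps=(None,None) exec_start@2 write@3
I2 add r2: issue@3 deps=(0,1) exec_start@3 write@6
I3 mul r2: issue@4 deps=(None,None) exec_start@4 write@6
I4 add r1: issue@5 deps=(1,None) exec_start@5 write@7
I5 mul r1: issue@6 deps=(3,4) exec_start@7 write@10
I6 mul r3: issue@7 deps=(None,5) exec_start@10 write@13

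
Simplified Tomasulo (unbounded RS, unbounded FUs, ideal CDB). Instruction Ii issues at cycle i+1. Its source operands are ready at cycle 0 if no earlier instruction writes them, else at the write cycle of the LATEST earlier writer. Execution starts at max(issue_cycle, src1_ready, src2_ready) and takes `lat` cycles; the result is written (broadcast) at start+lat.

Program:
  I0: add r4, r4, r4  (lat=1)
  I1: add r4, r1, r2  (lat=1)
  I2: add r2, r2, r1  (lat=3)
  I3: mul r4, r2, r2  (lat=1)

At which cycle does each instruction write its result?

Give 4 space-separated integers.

Answer: 2 3 6 7

Derivation:
I0 add r4: issue@1 deps=(None,None) exec_start@1 write@2
I1 add r4: issue@2 deps=(None,None) exec_start@2 write@3
I2 add r2: issue@3 deps=(None,None) exec_start@3 write@6
I3 mul r4: issue@4 deps=(2,2) exec_start@6 write@7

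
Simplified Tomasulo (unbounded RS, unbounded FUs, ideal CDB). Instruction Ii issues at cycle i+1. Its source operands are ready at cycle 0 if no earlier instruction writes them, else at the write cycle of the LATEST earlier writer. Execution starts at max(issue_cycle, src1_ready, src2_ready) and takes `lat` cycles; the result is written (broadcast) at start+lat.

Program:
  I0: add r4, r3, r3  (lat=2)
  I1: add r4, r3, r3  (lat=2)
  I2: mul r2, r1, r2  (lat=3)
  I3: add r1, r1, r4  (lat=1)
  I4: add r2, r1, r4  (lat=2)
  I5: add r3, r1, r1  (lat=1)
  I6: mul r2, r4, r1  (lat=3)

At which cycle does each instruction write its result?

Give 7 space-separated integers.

Answer: 3 4 6 5 7 7 10

Derivation:
I0 add r4: issue@1 deps=(None,None) exec_start@1 write@3
I1 add r4: issue@2 deps=(None,None) exec_start@2 write@4
I2 mul r2: issue@3 deps=(None,None) exec_start@3 write@6
I3 add r1: issue@4 deps=(None,1) exec_start@4 write@5
I4 add r2: issue@5 deps=(3,1) exec_start@5 write@7
I5 add r3: issue@6 deps=(3,3) exec_start@6 write@7
I6 mul r2: issue@7 deps=(1,3) exec_start@7 write@10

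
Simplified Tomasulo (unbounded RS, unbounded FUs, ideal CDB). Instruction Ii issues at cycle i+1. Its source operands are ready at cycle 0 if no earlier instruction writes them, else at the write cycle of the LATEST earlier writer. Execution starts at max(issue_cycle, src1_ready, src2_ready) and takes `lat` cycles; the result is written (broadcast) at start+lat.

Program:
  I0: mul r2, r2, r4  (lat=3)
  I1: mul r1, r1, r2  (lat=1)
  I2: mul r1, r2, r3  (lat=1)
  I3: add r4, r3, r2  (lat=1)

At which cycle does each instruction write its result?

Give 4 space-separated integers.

Answer: 4 5 5 5

Derivation:
I0 mul r2: issue@1 deps=(None,None) exec_start@1 write@4
I1 mul r1: issue@2 deps=(None,0) exec_start@4 write@5
I2 mul r1: issue@3 deps=(0,None) exec_start@4 write@5
I3 add r4: issue@4 deps=(None,0) exec_start@4 write@5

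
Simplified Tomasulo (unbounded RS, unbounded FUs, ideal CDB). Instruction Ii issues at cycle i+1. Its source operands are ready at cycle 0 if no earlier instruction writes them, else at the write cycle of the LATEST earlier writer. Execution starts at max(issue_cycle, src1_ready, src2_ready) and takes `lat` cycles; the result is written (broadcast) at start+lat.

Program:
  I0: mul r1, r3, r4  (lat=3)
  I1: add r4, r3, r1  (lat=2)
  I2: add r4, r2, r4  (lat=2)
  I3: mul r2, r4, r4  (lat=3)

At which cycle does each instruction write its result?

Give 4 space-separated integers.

Answer: 4 6 8 11

Derivation:
I0 mul r1: issue@1 deps=(None,None) exec_start@1 write@4
I1 add r4: issue@2 deps=(None,0) exec_start@4 write@6
I2 add r4: issue@3 deps=(None,1) exec_start@6 write@8
I3 mul r2: issue@4 deps=(2,2) exec_start@8 write@11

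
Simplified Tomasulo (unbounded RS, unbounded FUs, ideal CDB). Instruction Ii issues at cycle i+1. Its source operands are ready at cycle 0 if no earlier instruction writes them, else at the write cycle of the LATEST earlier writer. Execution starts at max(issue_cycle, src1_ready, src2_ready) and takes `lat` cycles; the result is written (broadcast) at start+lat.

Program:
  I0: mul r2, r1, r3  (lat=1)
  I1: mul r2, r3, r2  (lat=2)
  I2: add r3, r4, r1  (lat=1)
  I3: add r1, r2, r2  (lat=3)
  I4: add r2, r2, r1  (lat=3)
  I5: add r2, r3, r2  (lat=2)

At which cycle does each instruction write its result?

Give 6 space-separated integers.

Answer: 2 4 4 7 10 12

Derivation:
I0 mul r2: issue@1 deps=(None,None) exec_start@1 write@2
I1 mul r2: issue@2 deps=(None,0) exec_start@2 write@4
I2 add r3: issue@3 deps=(None,None) exec_start@3 write@4
I3 add r1: issue@4 deps=(1,1) exec_start@4 write@7
I4 add r2: issue@5 deps=(1,3) exec_start@7 write@10
I5 add r2: issue@6 deps=(2,4) exec_start@10 write@12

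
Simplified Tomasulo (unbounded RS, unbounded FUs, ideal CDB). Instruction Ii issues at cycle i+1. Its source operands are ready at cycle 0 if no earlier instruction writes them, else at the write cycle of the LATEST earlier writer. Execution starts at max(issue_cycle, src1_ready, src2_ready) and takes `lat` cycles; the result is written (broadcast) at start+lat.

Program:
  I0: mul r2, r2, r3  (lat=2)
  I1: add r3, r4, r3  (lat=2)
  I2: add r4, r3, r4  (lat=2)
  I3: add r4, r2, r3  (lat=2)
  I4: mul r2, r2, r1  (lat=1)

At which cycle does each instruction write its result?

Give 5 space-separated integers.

Answer: 3 4 6 6 6

Derivation:
I0 mul r2: issue@1 deps=(None,None) exec_start@1 write@3
I1 add r3: issue@2 deps=(None,None) exec_start@2 write@4
I2 add r4: issue@3 deps=(1,None) exec_start@4 write@6
I3 add r4: issue@4 deps=(0,1) exec_start@4 write@6
I4 mul r2: issue@5 deps=(0,None) exec_start@5 write@6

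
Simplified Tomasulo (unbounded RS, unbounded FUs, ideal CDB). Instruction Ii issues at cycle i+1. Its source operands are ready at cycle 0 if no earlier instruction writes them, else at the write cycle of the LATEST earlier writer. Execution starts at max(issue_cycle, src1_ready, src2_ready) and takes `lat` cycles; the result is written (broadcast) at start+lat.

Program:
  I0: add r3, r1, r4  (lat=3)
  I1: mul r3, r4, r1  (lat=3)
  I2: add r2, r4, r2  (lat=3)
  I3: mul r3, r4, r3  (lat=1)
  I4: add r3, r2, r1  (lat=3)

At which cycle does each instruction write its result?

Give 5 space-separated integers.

I0 add r3: issue@1 deps=(None,None) exec_start@1 write@4
I1 mul r3: issue@2 deps=(None,None) exec_start@2 write@5
I2 add r2: issue@3 deps=(None,None) exec_start@3 write@6
I3 mul r3: issue@4 deps=(None,1) exec_start@5 write@6
I4 add r3: issue@5 deps=(2,None) exec_start@6 write@9

Answer: 4 5 6 6 9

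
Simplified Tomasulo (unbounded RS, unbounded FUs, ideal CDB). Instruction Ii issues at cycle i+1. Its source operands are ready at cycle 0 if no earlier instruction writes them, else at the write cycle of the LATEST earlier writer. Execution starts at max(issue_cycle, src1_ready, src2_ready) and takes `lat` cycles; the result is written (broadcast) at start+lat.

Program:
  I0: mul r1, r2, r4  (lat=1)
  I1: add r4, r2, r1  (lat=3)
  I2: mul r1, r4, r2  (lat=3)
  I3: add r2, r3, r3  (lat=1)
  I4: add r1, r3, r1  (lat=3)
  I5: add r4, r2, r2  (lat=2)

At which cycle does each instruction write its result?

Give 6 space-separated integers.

Answer: 2 5 8 5 11 8

Derivation:
I0 mul r1: issue@1 deps=(None,None) exec_start@1 write@2
I1 add r4: issue@2 deps=(None,0) exec_start@2 write@5
I2 mul r1: issue@3 deps=(1,None) exec_start@5 write@8
I3 add r2: issue@4 deps=(None,None) exec_start@4 write@5
I4 add r1: issue@5 deps=(None,2) exec_start@8 write@11
I5 add r4: issue@6 deps=(3,3) exec_start@6 write@8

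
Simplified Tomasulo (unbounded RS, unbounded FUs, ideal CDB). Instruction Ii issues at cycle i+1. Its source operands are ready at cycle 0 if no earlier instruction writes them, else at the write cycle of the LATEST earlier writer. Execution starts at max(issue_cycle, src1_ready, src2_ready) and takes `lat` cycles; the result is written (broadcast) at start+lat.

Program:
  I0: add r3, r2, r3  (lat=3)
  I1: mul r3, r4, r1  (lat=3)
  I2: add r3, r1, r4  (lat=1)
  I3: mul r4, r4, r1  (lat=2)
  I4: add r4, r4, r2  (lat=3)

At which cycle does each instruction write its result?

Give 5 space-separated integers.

Answer: 4 5 4 6 9

Derivation:
I0 add r3: issue@1 deps=(None,None) exec_start@1 write@4
I1 mul r3: issue@2 deps=(None,None) exec_start@2 write@5
I2 add r3: issue@3 deps=(None,None) exec_start@3 write@4
I3 mul r4: issue@4 deps=(None,None) exec_start@4 write@6
I4 add r4: issue@5 deps=(3,None) exec_start@6 write@9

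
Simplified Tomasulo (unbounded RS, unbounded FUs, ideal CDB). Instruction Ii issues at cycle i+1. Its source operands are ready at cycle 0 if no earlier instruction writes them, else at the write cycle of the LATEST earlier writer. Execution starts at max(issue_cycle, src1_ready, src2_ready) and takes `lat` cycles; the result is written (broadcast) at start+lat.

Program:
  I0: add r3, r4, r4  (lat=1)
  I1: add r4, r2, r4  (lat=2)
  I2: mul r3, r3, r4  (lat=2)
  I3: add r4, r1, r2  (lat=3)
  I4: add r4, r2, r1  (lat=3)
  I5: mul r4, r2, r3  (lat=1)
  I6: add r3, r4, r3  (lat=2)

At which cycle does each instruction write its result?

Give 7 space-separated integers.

Answer: 2 4 6 7 8 7 9

Derivation:
I0 add r3: issue@1 deps=(None,None) exec_start@1 write@2
I1 add r4: issue@2 deps=(None,None) exec_start@2 write@4
I2 mul r3: issue@3 deps=(0,1) exec_start@4 write@6
I3 add r4: issue@4 deps=(None,None) exec_start@4 write@7
I4 add r4: issue@5 deps=(None,None) exec_start@5 write@8
I5 mul r4: issue@6 deps=(None,2) exec_start@6 write@7
I6 add r3: issue@7 deps=(5,2) exec_start@7 write@9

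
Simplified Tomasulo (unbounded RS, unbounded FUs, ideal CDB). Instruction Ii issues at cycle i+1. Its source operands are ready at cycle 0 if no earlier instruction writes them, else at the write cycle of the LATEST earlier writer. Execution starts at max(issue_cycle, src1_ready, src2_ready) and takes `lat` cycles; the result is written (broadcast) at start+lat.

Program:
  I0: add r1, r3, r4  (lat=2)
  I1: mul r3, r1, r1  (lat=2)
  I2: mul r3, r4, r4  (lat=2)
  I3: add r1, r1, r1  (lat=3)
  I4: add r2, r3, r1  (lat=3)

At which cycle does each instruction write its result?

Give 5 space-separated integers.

I0 add r1: issue@1 deps=(None,None) exec_start@1 write@3
I1 mul r3: issue@2 deps=(0,0) exec_start@3 write@5
I2 mul r3: issue@3 deps=(None,None) exec_start@3 write@5
I3 add r1: issue@4 deps=(0,0) exec_start@4 write@7
I4 add r2: issue@5 deps=(2,3) exec_start@7 write@10

Answer: 3 5 5 7 10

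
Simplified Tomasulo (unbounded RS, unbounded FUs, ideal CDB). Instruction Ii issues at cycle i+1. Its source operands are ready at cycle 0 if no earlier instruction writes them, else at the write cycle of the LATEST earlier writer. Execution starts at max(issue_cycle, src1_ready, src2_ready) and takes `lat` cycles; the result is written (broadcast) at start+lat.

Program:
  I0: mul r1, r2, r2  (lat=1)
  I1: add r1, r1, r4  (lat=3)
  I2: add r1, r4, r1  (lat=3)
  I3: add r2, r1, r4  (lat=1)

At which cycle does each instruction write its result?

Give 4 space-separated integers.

I0 mul r1: issue@1 deps=(None,None) exec_start@1 write@2
I1 add r1: issue@2 deps=(0,None) exec_start@2 write@5
I2 add r1: issue@3 deps=(None,1) exec_start@5 write@8
I3 add r2: issue@4 deps=(2,None) exec_start@8 write@9

Answer: 2 5 8 9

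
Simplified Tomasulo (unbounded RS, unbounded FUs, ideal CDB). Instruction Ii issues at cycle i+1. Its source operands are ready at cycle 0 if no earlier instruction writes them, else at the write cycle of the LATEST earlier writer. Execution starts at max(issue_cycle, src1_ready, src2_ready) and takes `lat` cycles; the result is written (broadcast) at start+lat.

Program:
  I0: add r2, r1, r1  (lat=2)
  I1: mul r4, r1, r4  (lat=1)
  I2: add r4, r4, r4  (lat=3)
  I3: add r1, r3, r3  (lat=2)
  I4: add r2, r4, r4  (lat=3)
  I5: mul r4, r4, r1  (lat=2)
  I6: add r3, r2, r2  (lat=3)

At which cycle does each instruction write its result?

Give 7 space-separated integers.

Answer: 3 3 6 6 9 8 12

Derivation:
I0 add r2: issue@1 deps=(None,None) exec_start@1 write@3
I1 mul r4: issue@2 deps=(None,None) exec_start@2 write@3
I2 add r4: issue@3 deps=(1,1) exec_start@3 write@6
I3 add r1: issue@4 deps=(None,None) exec_start@4 write@6
I4 add r2: issue@5 deps=(2,2) exec_start@6 write@9
I5 mul r4: issue@6 deps=(2,3) exec_start@6 write@8
I6 add r3: issue@7 deps=(4,4) exec_start@9 write@12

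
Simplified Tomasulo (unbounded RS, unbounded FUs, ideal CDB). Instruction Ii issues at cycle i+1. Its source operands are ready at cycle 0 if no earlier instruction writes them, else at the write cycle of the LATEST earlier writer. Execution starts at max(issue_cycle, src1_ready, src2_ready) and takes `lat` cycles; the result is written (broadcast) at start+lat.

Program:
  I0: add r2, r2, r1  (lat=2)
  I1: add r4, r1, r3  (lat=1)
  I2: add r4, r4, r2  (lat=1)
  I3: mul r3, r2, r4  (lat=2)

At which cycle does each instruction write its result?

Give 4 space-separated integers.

Answer: 3 3 4 6

Derivation:
I0 add r2: issue@1 deps=(None,None) exec_start@1 write@3
I1 add r4: issue@2 deps=(None,None) exec_start@2 write@3
I2 add r4: issue@3 deps=(1,0) exec_start@3 write@4
I3 mul r3: issue@4 deps=(0,2) exec_start@4 write@6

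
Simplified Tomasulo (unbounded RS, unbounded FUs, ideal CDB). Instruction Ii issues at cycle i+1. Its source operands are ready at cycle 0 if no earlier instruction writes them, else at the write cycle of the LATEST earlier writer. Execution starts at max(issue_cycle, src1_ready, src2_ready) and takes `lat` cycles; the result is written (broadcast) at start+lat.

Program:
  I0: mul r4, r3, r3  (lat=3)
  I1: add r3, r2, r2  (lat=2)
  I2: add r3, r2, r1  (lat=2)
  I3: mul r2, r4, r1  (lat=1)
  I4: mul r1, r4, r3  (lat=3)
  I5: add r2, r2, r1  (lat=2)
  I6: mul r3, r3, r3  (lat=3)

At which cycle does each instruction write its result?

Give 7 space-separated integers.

Answer: 4 4 5 5 8 10 10

Derivation:
I0 mul r4: issue@1 deps=(None,None) exec_start@1 write@4
I1 add r3: issue@2 deps=(None,None) exec_start@2 write@4
I2 add r3: issue@3 deps=(None,None) exec_start@3 write@5
I3 mul r2: issue@4 deps=(0,None) exec_start@4 write@5
I4 mul r1: issue@5 deps=(0,2) exec_start@5 write@8
I5 add r2: issue@6 deps=(3,4) exec_start@8 write@10
I6 mul r3: issue@7 deps=(2,2) exec_start@7 write@10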